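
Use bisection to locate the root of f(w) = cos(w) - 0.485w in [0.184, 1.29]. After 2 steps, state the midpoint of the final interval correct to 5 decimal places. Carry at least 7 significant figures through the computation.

f(0.184000) = 0.893880, f(1.290000) = -0.348529 (opposite signs)
step 1: m = 0.737000, f(m) = 0.383043 > 0 → root in [0.737000, 1.290000]
step 2: m = 1.013500, f(m) = 0.037346 > 0 → root in [1.013500, 1.290000]
Midpoint of [1.013500, 1.290000] = 1.151750

1.15175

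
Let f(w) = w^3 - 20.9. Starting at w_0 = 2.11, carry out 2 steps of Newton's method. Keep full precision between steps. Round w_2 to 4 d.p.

f'(w) = 3w^2
w_0 = 2.110000: f = -11.506069, f' = 13.356300 → w_1 = 2.110000 - (-11.506069)/(13.356300) = 2.971471
w_1 = 2.971471: f = 5.337027, f' = 26.488925 → w_2 = 2.971471 - (5.337027)/(26.488925) = 2.769990

2.7700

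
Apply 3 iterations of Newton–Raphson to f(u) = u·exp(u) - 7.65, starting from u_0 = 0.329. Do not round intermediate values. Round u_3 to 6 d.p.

Newton update: u ← u − f(u)/f'(u).
f'(u) = (u + 1)·exp(u)
u_0 = 0.329000: f = -7.192829, f' = 1.846749 → u_1 = 0.329000 - (-7.192829)/(1.846749) = 4.223860
u_1 = 4.223860: f = 280.825318, f' = 356.771926 → u_2 = 4.223860 - (280.825318)/(356.771926) = 3.436732
u_2 = 3.436732: f = 99.181479, f' = 137.916675 → u_3 = 3.436732 - (99.181479)/(137.916675) = 2.717591

2.717591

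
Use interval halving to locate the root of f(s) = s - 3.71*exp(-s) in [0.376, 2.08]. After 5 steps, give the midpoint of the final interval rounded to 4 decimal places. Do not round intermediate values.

f(0.376000) = -2.171295, f(2.080000) = 1.616509 (opposite signs)
step 1: m = 1.228000, f(m) = 0.141424 > 0 → root in [0.376000, 1.228000]
step 2: m = 0.802000, f(m) = -0.861680 < 0 → root in [0.802000, 1.228000]
step 3: m = 1.015000, f(m) = -0.329513 < 0 → root in [1.015000, 1.228000]
step 4: m = 1.121500, f(m) = -0.087184 < 0 → root in [1.121500, 1.228000]
step 5: m = 1.174750, f(m) = 0.028745 > 0 → root in [1.121500, 1.174750]
Midpoint of [1.121500, 1.174750] = 1.148125

1.1481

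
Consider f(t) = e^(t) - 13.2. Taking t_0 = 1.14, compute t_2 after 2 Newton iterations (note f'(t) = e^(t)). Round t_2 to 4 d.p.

3.5300

Newton update: t ← t − f(t)/f'(t).
t_0 = 1.140000: f = -10.073232, f' = 3.126768 → t_1 = 1.140000 - (-10.073232)/(3.126768) = 4.361611
t_1 = 4.361611: f = 65.183315, f' = 78.383315 → t_2 = 4.361611 - (65.183315)/(78.383315) = 3.530014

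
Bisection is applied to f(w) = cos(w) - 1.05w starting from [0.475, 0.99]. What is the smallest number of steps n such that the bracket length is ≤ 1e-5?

Initial width b − a = 0.99 − 0.475 = 0.515000.
After n steps the width is (b−a)/2^n; need (b−a)/2^n ≤ 1e-5.
So n ≥ log₂(0.515000/1e-5) = log₂(51500.0000) ≈ 15.6523.
Hence n = 16.

16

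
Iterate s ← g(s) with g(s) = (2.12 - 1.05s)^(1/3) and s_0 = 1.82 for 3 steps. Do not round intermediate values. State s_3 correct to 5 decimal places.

s_1 = g(1.820000) = 0.593447
s_2 = g(0.593447) = 1.143920
s_3 = g(1.143920) = 0.972195

0.97220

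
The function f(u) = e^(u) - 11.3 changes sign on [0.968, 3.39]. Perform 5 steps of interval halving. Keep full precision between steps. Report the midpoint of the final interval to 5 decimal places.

2.44391

f(0.968000) = -8.667326, f(3.390000) = 18.365952 (opposite signs)
step 1: m = 2.179000, f(m) = -2.462536 < 0 → root in [2.179000, 3.390000]
step 2: m = 2.784500, f(m) = 4.891720 > 0 → root in [2.179000, 2.784500]
step 3: m = 2.481750, f(m) = 0.662180 > 0 → root in [2.179000, 2.481750]
step 4: m = 2.330375, f(m) = -1.018204 < 0 → root in [2.330375, 2.481750]
step 5: m = 2.406062, f(m) = -0.209793 < 0 → root in [2.406062, 2.481750]
Midpoint of [2.406062, 2.481750] = 2.443906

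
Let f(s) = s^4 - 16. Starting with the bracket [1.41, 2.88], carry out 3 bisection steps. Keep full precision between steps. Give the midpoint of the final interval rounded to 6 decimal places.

f(1.410000) = -12.047458, f(2.880000) = 52.797071 (opposite signs)
step 1: m = 2.145000, f(m) = 5.169431 > 0 → root in [1.410000, 2.145000]
step 2: m = 1.777500, f(m) = -6.017520 < 0 → root in [1.777500, 2.145000]
step 3: m = 1.961250, f(m) = -1.204426 < 0 → root in [1.961250, 2.145000]
Midpoint of [1.961250, 2.145000] = 2.053125

2.053125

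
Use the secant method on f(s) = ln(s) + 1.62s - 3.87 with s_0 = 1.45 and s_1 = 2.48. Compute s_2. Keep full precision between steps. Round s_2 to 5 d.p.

1.98685

f(s_0) = -1.149436, f(s_1) = 1.055859
s_2 = 2.480000 - (1.055859)·(2.480000 - 1.450000)/(1.055859 - (-1.149436)) = 1.986853; f(s_2) = 0.035254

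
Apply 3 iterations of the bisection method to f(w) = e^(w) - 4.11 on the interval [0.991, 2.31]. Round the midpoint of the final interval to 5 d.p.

f(0.991000) = -1.416073, f(2.310000) = 5.964425 (opposite signs)
step 1: m = 1.650500, f(m) = 1.099584 > 0 → root in [0.991000, 1.650500]
step 2: m = 1.320750, f(m) = -0.363770 < 0 → root in [1.320750, 1.650500]
step 3: m = 1.485625, f(m) = 0.307726 > 0 → root in [1.320750, 1.485625]
Midpoint of [1.320750, 1.485625] = 1.403188

1.40319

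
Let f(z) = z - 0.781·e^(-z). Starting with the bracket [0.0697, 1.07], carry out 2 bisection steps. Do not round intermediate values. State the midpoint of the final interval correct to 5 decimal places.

0.44481

f(0.069700) = -0.658718, f(1.070000) = 0.802110 (opposite signs)
step 1: m = 0.569850, f(m) = 0.128108 > 0 → root in [0.069700, 0.569850]
step 2: m = 0.319775, f(m) = -0.247475 < 0 → root in [0.319775, 0.569850]
Midpoint of [0.319775, 0.569850] = 0.444813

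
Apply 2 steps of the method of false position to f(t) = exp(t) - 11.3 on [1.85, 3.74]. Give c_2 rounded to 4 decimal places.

f(1.850000) = -4.940180, f(3.740000) = 30.797990
step 1: c = 2.111260, f(c) = -3.041362 < 0 → new bracket [2.111260, 3.740000]
step 2: c = 2.257645, f(c) = -1.739451 < 0 → new bracket [2.257645, 3.740000]

2.2576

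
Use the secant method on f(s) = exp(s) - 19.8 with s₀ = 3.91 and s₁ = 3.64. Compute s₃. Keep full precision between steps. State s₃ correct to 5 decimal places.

3.05238

Secant update: s_(k+1) = s_k − f(s_k)·(s_k − s_(k-1))/(f(s_k) − f(s_(k-1))).
f(s_0) = 30.098952, f(s_1) = 18.291837
s_2 = 3.640000 - (18.291837)·(3.640000 - 3.910000)/(18.291837 - (30.098952)) = 3.221710; f(s_2) = 5.270960
s_3 = 3.221710 - (5.270960)·(3.221710 - 3.640000)/(5.270960 - (18.291837)) = 3.052383; f(s_3) = 1.365722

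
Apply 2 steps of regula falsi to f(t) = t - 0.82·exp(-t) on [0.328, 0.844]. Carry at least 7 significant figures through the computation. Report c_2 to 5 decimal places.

False-position update: c = (a·f(b) − b·f(a))/(f(b) − f(a)); replace the endpoint whose sign matches f(c).
f(0.328000) = -0.262698, f(0.844000) = 0.491411
step 1: c = 0.507751, f(c) = 0.014237 > 0 → new bracket [0.328000, 0.507751]
step 2: c = 0.498511, f(c) = 0.000414 > 0 → new bracket [0.328000, 0.498511]

0.49851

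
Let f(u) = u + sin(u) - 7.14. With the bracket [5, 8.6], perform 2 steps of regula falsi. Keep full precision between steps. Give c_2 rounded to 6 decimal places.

f(5.000000) = -3.098924, f(8.600000) = 2.194397
step 1: c = 7.107586, f(c) = 0.701726 > 0 → new bracket [5.000000, 7.107586]
step 2: c = 6.718455, f(c) = 0.000111 > 0 → new bracket [5.000000, 6.718455]

6.718455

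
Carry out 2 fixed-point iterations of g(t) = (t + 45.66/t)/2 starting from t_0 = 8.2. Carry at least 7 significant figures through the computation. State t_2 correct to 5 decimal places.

t_1 = g(8.200000) = 6.884146
t_2 = g(6.884146) = 6.758388

6.75839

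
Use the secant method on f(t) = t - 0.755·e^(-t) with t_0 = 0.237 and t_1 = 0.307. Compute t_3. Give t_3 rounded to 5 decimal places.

f(t_0) = -0.358688, f(t_1) = -0.248416
t_2 = 0.307000 - (-0.248416)·(0.307000 - 0.237000)/(-0.248416 - (-0.358688)) = 0.464693; f(t_2) = -0.009695
t_3 = 0.464693 - (-0.009695)·(0.464693 - 0.307000)/(-0.009695 - (-0.248416)) = 0.471097; f(t_3) = -0.000262

0.47110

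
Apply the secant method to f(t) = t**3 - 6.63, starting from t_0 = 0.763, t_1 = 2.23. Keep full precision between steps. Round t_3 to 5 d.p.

1.83129

f(t_0) = -6.185805, f(t_1) = 4.459567
t_2 = 2.230000 - (4.459567)·(2.230000 - 0.763000)/(4.459567 - (-6.185805)) = 1.615443; f(t_2) = -2.414247
t_3 = 1.615443 - (-2.414247)·(1.615443 - 2.230000)/(-2.414247 - (4.459567)) = 1.831290; f(t_3) = -0.488541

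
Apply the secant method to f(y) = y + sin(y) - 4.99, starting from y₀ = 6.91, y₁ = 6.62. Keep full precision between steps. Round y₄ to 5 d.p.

f(y_0) = 2.506568, f(y_1) = 1.960482
y_2 = 6.620000 - (1.960482)·(6.620000 - 6.910000)/(1.960482 - (2.506568)) = 5.578881; f(y_2) = -0.058623
y_3 = 5.578881 - (-0.058623)·(5.578881 - 6.620000)/(-0.058623 - (1.960482)) = 5.609109; f(y_3) = -0.005067
y_4 = 5.609109 - (-0.005067)·(5.609109 - 5.578881)/(-0.005067 - (-0.058623)) = 5.611969; f(y_4) = 0.000030

5.61197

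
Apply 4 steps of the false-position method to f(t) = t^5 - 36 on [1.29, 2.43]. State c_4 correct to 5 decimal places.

False-position update: c = (a·f(b) − b·f(a))/(f(b) − f(a)); replace the endpoint whose sign matches f(c).
f(1.290000) = -32.427695, f(2.430000) = 48.728861
step 1: c = 1.745509, f(c) = -19.796422 < 0 → new bracket [1.745509, 2.430000]
step 2: c = 1.943253, f(c) = -8.289320 < 0 → new bracket [1.943253, 2.430000]
step 3: c = 2.014017, f(c) = -2.862831 < 0 → new bracket [2.014017, 2.430000]
step 4: c = 2.037100, f(c) = -0.919848 < 0 → new bracket [2.037100, 2.430000]

2.03710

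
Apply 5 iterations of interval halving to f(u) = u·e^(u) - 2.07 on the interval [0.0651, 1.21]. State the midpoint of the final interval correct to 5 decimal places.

0.87011

f(0.065100) = -2.000521, f(1.210000) = 1.987716 (opposite signs)
step 1: m = 0.637550, f(m) = -0.863857 < 0 → root in [0.637550, 1.210000]
step 2: m = 0.923775, f(m) = 0.256787 > 0 → root in [0.637550, 0.923775]
step 3: m = 0.780663, f(m) = -0.365878 < 0 → root in [0.780663, 0.923775]
step 4: m = 0.852219, f(m) = -0.071680 < 0 → root in [0.852219, 0.923775]
step 5: m = 0.887997, f(m) = 0.088060 > 0 → root in [0.852219, 0.887997]
Midpoint of [0.852219, 0.887997] = 0.870108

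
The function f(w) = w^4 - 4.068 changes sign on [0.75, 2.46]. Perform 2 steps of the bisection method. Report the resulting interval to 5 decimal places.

[1.17750, 1.60500]

f(0.750000) = -3.751594, f(2.460000) = 32.553863 (opposite signs)
step 1: m = 1.605000, f(m) = 2.567905 > 0 → root in [0.750000, 1.605000]
step 2: m = 1.177500, f(m) = -2.145600 < 0 → root in [1.177500, 1.605000]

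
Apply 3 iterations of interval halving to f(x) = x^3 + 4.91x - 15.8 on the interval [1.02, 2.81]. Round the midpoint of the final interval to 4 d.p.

1.8031

f(1.020000) = -9.730592, f(2.810000) = 20.185141 (opposite signs)
step 1: m = 1.915000, f(m) = 0.625386 > 0 → root in [1.020000, 1.915000]
step 2: m = 1.467500, f(m) = -5.434231 < 0 → root in [1.467500, 1.915000]
step 3: m = 1.691250, f(m) = -2.658435 < 0 → root in [1.691250, 1.915000]
Midpoint of [1.691250, 1.915000] = 1.803125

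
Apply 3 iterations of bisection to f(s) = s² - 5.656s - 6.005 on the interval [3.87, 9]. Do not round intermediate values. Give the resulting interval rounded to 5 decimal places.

f(3.870000) = -12.916820, f(9.000000) = 24.091000 (opposite signs)
step 1: m = 6.435000, f(m) = -0.992135 < 0 → root in [6.435000, 9.000000]
step 2: m = 7.717500, f(m) = 9.904626 > 0 → root in [6.435000, 7.717500]
step 3: m = 7.076250, f(m) = 4.045044 > 0 → root in [6.435000, 7.076250]

[6.43500, 7.07625]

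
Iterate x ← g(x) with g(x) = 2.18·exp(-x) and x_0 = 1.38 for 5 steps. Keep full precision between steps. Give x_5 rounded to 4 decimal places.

x_1 = g(1.380000) = 0.548441
x_2 = g(0.548441) = 1.259713
x_3 = g(1.259713) = 0.618543
x_4 = g(0.618543) = 1.174428
x_5 = g(1.174428) = 0.673610

0.6736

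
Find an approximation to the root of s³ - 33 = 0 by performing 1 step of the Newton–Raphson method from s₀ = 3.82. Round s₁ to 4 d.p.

3.3005

Newton update: s ← s − f(s)/f'(s).
f'(s) = 3s²
s_0 = 3.820000: f = 22.742968, f' = 43.777200 → s_1 = 3.820000 - (22.742968)/(43.777200) = 3.300484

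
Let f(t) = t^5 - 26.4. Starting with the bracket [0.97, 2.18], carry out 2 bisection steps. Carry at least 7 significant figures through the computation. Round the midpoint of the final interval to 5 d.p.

f(0.970000) = -25.541266, f(2.180000) = 22.835967 (opposite signs)
step 1: m = 1.575000, f(m) = -16.708237 < 0 → root in [1.575000, 2.180000]
step 2: m = 1.877500, f(m) = -3.070806 < 0 → root in [1.877500, 2.180000]
Midpoint of [1.877500, 2.180000] = 2.028750

2.02875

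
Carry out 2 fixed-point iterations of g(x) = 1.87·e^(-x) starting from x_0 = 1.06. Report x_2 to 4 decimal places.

x_1 = g(1.060000) = 0.647872
x_2 = g(0.647872) = 0.978305

0.9783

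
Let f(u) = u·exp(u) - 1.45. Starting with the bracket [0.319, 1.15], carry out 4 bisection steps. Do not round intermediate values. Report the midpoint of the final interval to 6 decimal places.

f(0.319000) = -1.011135, f(1.150000) = 2.181922 (opposite signs)
step 1: m = 0.734500, f(m) = 0.081021 > 0 → root in [0.319000, 0.734500]
step 2: m = 0.526750, f(m) = -0.557991 < 0 → root in [0.526750, 0.734500]
step 3: m = 0.630625, f(m) = -0.265192 < 0 → root in [0.630625, 0.734500]
step 4: m = 0.682562, f(m) = -0.099248 < 0 → root in [0.682562, 0.734500]
Midpoint of [0.682562, 0.734500] = 0.708531

0.708531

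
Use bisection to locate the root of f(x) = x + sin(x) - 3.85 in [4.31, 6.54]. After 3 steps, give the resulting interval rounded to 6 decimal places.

f(4.310000) = -0.460128, f(6.540000) = 2.944001 (opposite signs)
step 1: m = 5.425000, f(m) = 0.818343 > 0 → root in [4.310000, 5.425000]
step 2: m = 4.867500, f(m) = 0.029506 > 0 → root in [4.310000, 4.867500]
step 3: m = 4.588750, f(m) = -0.253616 < 0 → root in [4.588750, 4.867500]

[4.588750, 4.867500]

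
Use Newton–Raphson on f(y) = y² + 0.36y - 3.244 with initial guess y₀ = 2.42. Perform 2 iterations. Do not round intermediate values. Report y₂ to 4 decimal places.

1.6338

f'(y) = 2y + 0.36
y_0 = 2.420000: f = 3.483600, f' = 5.200000 → y_1 = 2.420000 - (3.483600)/(5.200000) = 1.750077
y_1 = 1.750077: f = 0.448797, f' = 3.860154 → y_2 = 1.750077 - (0.448797)/(3.860154) = 1.633813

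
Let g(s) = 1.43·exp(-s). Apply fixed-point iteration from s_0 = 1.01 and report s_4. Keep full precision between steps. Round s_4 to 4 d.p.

0.7758

s_1 = g(1.010000) = 0.520833
s_2 = g(0.520833) = 0.849456
s_3 = g(0.849456) = 0.611536
s_4 = g(0.611536) = 0.775799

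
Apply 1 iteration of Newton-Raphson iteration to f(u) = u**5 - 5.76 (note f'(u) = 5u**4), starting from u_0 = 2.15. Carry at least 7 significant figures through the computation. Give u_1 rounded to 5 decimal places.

Newton update: u ← u − f(u)/f'(u).
u_0 = 2.150000: f = 40.180138, f' = 106.837531 → u_1 = 2.150000 - (40.180138)/(106.837531) = 1.773914

1.77391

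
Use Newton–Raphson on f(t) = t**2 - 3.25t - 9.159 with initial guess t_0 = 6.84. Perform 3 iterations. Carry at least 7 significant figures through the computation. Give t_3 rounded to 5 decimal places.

5.06008

Newton update: t ← t − f(t)/f'(t).
f'(t) = 2t - 3.25
t_0 = 6.840000: f = 15.396600, f' = 10.430000 → t_1 = 6.840000 - (15.396600)/(10.430000) = 5.363816
t_1 = 5.363816: f = 2.179119, f' = 7.477632 → t_2 = 5.363816 - (2.179119)/(7.477632) = 5.072398
t_2 = 5.072398: f = 0.084925, f' = 6.894795 → t_3 = 5.072398 - (0.084925)/(6.894795) = 5.060080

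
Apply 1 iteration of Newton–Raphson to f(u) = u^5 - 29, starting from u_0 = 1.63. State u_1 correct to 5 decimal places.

2.12563

Newton update: u ← u − f(u)/f'(u).
f'(u) = 5u^4
u_0 = 1.630000: f = -17.493638, f' = 35.295588 → u_1 = 1.630000 - (-17.493638)/(35.295588) = 2.125632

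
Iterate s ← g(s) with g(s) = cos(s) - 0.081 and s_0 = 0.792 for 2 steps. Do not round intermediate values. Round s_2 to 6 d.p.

s_1 = g(0.792000) = 0.621423
s_2 = g(0.621423) = 0.732051

0.732051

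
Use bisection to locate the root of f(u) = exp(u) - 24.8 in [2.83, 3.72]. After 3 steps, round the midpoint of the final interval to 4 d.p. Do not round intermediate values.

3.2194

f(2.830000) = -7.854539, f(3.720000) = 16.464394 (opposite signs)
step 1: m = 3.275000, f(m) = 1.643225 > 0 → root in [2.830000, 3.275000]
step 2: m = 3.052500, f(m) = -3.631801 < 0 → root in [3.052500, 3.275000]
step 3: m = 3.163750, f(m) = -1.140848 < 0 → root in [3.163750, 3.275000]
Midpoint of [3.163750, 3.275000] = 3.219375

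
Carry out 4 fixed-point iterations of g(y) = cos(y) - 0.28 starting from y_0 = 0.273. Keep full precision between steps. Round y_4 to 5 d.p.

0.54554

y_1 = g(0.273000) = 0.682966
y_2 = g(0.682966) = 0.495704
y_3 = g(0.495704) = 0.599634
y_4 = g(0.599634) = 0.545542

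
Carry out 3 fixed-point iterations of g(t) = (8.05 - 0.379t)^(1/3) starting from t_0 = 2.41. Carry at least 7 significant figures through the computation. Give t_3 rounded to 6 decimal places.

1.941126

t_1 = g(2.410000) = 1.925295
t_2 = g(1.925295) = 1.941675
t_3 = g(1.941675) = 1.941126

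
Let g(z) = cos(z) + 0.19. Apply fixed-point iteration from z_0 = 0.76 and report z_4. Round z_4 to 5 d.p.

0.82192

z_1 = g(0.760000) = 0.914836
z_2 = g(0.914836) = 0.799921
z_3 = g(0.799921) = 0.886764
z_4 = g(0.886764) = 0.821924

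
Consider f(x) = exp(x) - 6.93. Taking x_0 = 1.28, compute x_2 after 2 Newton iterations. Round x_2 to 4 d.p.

1.9695

f'(x) = exp(x)
x_0 = 1.280000: f = -3.333360, f' = 3.596640 → x_1 = 1.280000 - (-3.333360)/(3.596640) = 2.206798
x_1 = 2.206798: f = 2.156579, f' = 9.086579 → x_2 = 2.206798 - (2.156579)/(9.086579) = 1.969462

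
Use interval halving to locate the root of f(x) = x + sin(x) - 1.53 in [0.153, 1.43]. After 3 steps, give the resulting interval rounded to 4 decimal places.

[0.7915, 0.9511]

f(0.153000) = -1.224596, f(1.430000) = 0.890105 (opposite signs)
step 1: m = 0.791500, f(m) = -0.027092 < 0 → root in [0.791500, 1.430000]
step 2: m = 1.110750, f(m) = 0.476782 > 0 → root in [0.791500, 1.110750]
step 3: m = 0.951125, f(m) = 0.235194 > 0 → root in [0.791500, 0.951125]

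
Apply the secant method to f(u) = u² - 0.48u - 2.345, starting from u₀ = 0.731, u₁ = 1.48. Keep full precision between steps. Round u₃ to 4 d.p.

1.7703

f(u_0) = -2.161519, f(u_1) = -0.865000
u_2 = 1.480000 - (-0.865000)·(1.480000 - 0.731000)/(-0.865000 - (-2.161519)) = 1.979711; f(u_2) = 0.623995
u_3 = 1.979711 - (0.623995)·(1.979711 - 1.480000)/(0.623995 - (-0.865000)) = 1.770297; f(u_3) = -0.060792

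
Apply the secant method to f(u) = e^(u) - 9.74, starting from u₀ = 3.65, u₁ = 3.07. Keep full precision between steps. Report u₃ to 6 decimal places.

2.403965

Secant update: u_(k+1) = u_k − f(u_k)·(u_k − u_(k-1))/(f(u_k) − f(u_(k-1))).
f(u_0) = 28.734666, f(u_1) = 11.801903
u_2 = 3.070000 - (11.801903)·(3.070000 - 3.650000)/(11.801903 - (28.734666)) = 2.665748; f(u_2) = 4.638701
u_3 = 2.665748 - (4.638701)·(2.665748 - 3.070000)/(4.638701 - (11.801903)) = 2.403965; f(u_3) = 1.326971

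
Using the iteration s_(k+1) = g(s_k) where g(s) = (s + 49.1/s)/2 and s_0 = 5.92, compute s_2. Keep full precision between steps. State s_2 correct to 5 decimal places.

s_1 = g(5.920000) = 7.106959
s_2 = g(7.106959) = 7.007840

7.00784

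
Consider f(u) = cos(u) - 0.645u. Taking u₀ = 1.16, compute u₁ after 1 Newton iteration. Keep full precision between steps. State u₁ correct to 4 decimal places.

f'(u) = -sin(u) - 0.645
u_0 = 1.160000: f = -0.348860, f' = -1.561803 → u_1 = 1.160000 - (-0.348860)/(-1.561803) = 0.936630

0.9366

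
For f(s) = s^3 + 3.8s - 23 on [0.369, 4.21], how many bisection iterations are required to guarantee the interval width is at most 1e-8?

29

Initial width b − a = 4.21 − 0.369 = 3.841000.
After n steps the width is (b−a)/2^n; need (b−a)/2^n ≤ 1e-8.
So n ≥ log₂(3.841000/1e-8) = log₂(384100000.0000) ≈ 28.5169.
Hence n = 29.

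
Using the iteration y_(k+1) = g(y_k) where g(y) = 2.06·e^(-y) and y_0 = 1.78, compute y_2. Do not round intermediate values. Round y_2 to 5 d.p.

y_1 = g(1.780000) = 0.347395
y_2 = g(0.347395) = 1.455445

1.45544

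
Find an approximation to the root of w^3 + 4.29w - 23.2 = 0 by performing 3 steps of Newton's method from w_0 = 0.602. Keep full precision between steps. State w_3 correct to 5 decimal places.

2.49985

Newton update: w ← w − f(w)/f'(w).
f'(w) = 3w^2 + 4.29
w_0 = 0.602000: f = -20.399253, f' = 5.377212 → w_1 = 0.602000 - (-20.399253)/(5.377212) = 4.395649
w_1 = 4.395649: f = 80.588853, f' = 62.255180 → w_2 = 4.395649 - (80.588853)/(62.255180) = 3.101156
w_2 = 3.101156: f = 19.928308, f' = 33.141511 → w_3 = 3.101156 - (19.928308)/(33.141511) = 2.499847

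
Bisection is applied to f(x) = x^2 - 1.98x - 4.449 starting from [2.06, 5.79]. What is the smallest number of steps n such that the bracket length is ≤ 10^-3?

12

Initial width b − a = 5.79 − 2.06 = 3.730000.
After n steps the width is (b−a)/2^n; need (b−a)/2^n ≤ 10^-3.
So n ≥ log₂(3.730000/10^-3) = log₂(3730.0000) ≈ 11.8650.
Hence n = 12.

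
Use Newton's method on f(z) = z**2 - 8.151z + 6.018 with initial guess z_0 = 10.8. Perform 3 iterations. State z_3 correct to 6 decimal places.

f'(z) = 2z - 8.151
z_0 = 10.800000: f = 34.627200, f' = 13.449000 → z_1 = 10.800000 - (34.627200)/(13.449000) = 8.225296
z_1 = 8.225296: f = 6.629103, f' = 8.299591 → z_2 = 8.225296 - (6.629103)/(8.299591) = 7.426569
z_2 = 7.426569: f = 0.637964, f' = 6.702138 → z_3 = 7.426569 - (0.637964)/(6.702138) = 7.331381

7.331381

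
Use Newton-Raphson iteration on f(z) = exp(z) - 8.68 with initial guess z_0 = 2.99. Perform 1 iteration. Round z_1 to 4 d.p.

2.4265

Newton update: z ← z − f(z)/f'(z).
f'(z) = exp(z)
z_0 = 2.990000: f = 11.205682, f' = 19.885682 → z_1 = 2.990000 - (11.205682)/(19.885682) = 2.426495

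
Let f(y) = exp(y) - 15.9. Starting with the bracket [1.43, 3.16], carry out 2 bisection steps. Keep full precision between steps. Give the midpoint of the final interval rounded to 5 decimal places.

2.94375

f(1.430000) = -11.721301, f(3.160000) = 7.670596 (opposite signs)
step 1: m = 2.295000, f(m) = -5.975564 < 0 → root in [2.295000, 3.160000]
step 2: m = 2.727500, f(m) = -0.605397 < 0 → root in [2.727500, 3.160000]
Midpoint of [2.727500, 3.160000] = 2.943750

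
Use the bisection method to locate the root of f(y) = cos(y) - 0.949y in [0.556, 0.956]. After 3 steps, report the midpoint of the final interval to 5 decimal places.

f(0.556000) = 0.321729, f(0.956000) = -0.330452 (opposite signs)
step 1: m = 0.756000, f(m) = 0.010142 > 0 → root in [0.756000, 0.956000]
step 2: m = 0.856000, f(m) = -0.156880 < 0 → root in [0.756000, 0.856000]
step 3: m = 0.806000, f(m) = -0.072504 < 0 → root in [0.756000, 0.806000]
Midpoint of [0.756000, 0.806000] = 0.781000

0.78100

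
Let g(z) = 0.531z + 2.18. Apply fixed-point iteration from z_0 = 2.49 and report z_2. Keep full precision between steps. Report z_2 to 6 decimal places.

z_1 = g(2.490000) = 3.502190
z_2 = g(3.502190) = 4.039663

4.039663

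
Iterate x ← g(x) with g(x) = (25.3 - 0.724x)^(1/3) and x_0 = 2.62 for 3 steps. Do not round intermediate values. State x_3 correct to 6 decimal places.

x_1 = g(2.620000) = 2.860386
x_2 = g(2.860386) = 2.853277
x_3 = g(2.853277) = 2.853488

2.853488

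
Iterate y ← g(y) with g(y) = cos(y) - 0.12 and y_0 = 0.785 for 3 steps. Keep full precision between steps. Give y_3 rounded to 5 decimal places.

0.63680

y_1 = g(0.785000) = 0.587388
y_2 = g(0.587388) = 0.712391
y_3 = g(0.712391) = 0.636801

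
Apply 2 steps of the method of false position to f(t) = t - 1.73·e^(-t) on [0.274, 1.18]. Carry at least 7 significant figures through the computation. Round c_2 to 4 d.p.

0.7926

f(0.274000) = -1.041374, f(1.180000) = 0.648408
step 1: c = 0.832347, f(c) = 0.079751 > 0 → new bracket [0.274000, 0.832347]
step 2: c = 0.792630, f(c) = 0.009540 > 0 → new bracket [0.274000, 0.792630]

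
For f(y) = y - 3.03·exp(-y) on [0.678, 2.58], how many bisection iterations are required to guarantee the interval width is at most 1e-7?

25

Initial width b − a = 2.58 − 0.678 = 1.902000.
After n steps the width is (b−a)/2^n; need (b−a)/2^n ≤ 1e-7.
So n ≥ log₂(1.902000/1e-7) = log₂(19020000.0000) ≈ 24.1810.
Hence n = 25.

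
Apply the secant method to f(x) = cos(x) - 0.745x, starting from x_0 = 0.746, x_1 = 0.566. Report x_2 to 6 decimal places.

Secant update: x_(k+1) = x_k − f(x_k)·(x_k − x_(k-1))/(f(x_k) − f(x_(k-1))).
f(x_0) = 0.178640, f(x_1) = 0.422383
x_2 = 0.566000 - (0.422383)·(0.566000 - 0.746000)/(0.422383 - (0.178640)) = 0.877922; f(x_2) = -0.015301

0.877922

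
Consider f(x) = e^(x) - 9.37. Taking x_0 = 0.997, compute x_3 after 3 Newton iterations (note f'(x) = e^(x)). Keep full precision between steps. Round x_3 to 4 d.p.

2.3492

x_0 = 0.997000: f = -6.659861, f' = 2.710139 → x_1 = 0.997000 - (-6.659861)/(2.710139) = 3.454387
x_1 = 3.454387: f = 22.268888, f' = 31.638888 → x_2 = 3.454387 - (22.268888)/(31.638888) = 2.750542
x_2 = 2.750542: f = 6.281105, f' = 15.651105 → x_3 = 2.750542 - (6.281105)/(15.651105) = 2.349221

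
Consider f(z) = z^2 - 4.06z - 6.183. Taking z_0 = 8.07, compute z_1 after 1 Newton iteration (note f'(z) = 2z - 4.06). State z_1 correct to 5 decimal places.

5.90297

z_0 = 8.070000: f = 26.177700, f' = 12.080000 → z_1 = 8.070000 - (26.177700)/(12.080000) = 5.902972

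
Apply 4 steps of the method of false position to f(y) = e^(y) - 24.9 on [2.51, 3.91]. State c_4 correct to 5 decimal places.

3.20771

f(2.510000) = -12.595070, f(3.910000) = 24.998952
step 1: c = 2.979040, f(c) = -5.231076 < 0 → new bracket [2.979040, 3.910000]
step 2: c = 3.140135, f(c) = -1.793003 < 0 → new bracket [3.140135, 3.910000]
step 3: c = 3.191657, f(c) = -0.571287 < 0 → new bracket [3.191657, 3.910000]
step 4: c = 3.207706, f(c) = -0.177682 < 0 → new bracket [3.207706, 3.910000]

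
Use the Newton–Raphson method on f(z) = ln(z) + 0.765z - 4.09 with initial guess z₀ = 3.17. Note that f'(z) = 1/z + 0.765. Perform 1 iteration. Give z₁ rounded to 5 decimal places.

3.64315

z_0 = 3.170000: f = -0.511218, f' = 1.080457 → z_1 = 3.170000 - (-0.511218)/(1.080457) = 3.643150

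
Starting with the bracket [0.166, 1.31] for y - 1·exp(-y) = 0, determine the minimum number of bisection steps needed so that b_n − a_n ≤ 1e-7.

Initial width b − a = 1.31 − 0.166 = 1.144000.
After n steps the width is (b−a)/2^n; need (b−a)/2^n ≤ 1e-7.
So n ≥ log₂(1.144000/1e-7) = log₂(11440000.0000) ≈ 23.4476.
Hence n = 24.

24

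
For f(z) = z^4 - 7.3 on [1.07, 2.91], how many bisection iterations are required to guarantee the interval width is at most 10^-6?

Initial width b − a = 2.91 − 1.07 = 1.840000.
After n steps the width is (b−a)/2^n; need (b−a)/2^n ≤ 10^-6.
So n ≥ log₂(1.840000/10^-6) = log₂(1840000.0000) ≈ 20.8113.
Hence n = 21.

21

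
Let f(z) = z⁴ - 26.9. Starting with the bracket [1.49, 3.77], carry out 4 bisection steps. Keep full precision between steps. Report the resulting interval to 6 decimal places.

f(1.490000) = -21.971156, f(3.770000) = 175.106526 (opposite signs)
step 1: m = 2.630000, f(m) = 20.943506 > 0 → root in [1.490000, 2.630000]
step 2: m = 2.060000, f(m) = -8.891859 < 0 → root in [2.060000, 2.630000]
step 3: m = 2.345000, f(m) = 3.339276 > 0 → root in [2.060000, 2.345000]
step 4: m = 2.202500, f(m) = -3.367738 < 0 → root in [2.202500, 2.345000]

[2.202500, 2.345000]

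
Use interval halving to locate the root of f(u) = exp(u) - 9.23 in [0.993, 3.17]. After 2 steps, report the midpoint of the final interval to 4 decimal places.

f(0.993000) = -6.530680, f(3.170000) = 14.577484 (opposite signs)
step 1: m = 2.081500, f(m) = -1.213515 < 0 → root in [2.081500, 3.170000]
step 2: m = 2.625750, f(m) = 4.584932 > 0 → root in [2.081500, 2.625750]
Midpoint of [2.081500, 2.625750] = 2.353625

2.3536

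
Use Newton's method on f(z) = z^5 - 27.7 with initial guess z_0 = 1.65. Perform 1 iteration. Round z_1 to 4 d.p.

Newton update: z ← z − f(z)/f'(z).
f'(z) = 5z^4
z_0 = 1.650000: f = -15.470190, f' = 37.060031 → z_1 = 1.650000 - (-15.470190)/(37.060031) = 2.067436

2.0674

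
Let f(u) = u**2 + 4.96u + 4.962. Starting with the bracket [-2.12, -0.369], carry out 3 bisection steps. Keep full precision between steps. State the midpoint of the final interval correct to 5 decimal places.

-1.35394

f(-2.120000) = -1.058800, f(-0.369000) = 3.267921 (opposite signs)
step 1: m = -1.244500, f(m) = 0.338060 > 0 → root in [-2.120000, -1.244500]
step 2: m = -1.682250, f(m) = -0.551995 < 0 → root in [-1.682250, -1.244500]
step 3: m = -1.463375, f(m) = -0.154874 < 0 → root in [-1.463375, -1.244500]
Midpoint of [-1.463375, -1.244500] = -1.353938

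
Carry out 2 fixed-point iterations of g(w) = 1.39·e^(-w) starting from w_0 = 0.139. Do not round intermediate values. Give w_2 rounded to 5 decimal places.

0.41465

w_1 = g(0.139000) = 1.209617
w_2 = g(1.209617) = 0.414653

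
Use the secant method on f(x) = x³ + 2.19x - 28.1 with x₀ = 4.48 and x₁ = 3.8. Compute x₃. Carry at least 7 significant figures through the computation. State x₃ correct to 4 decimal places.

Secant update: x_(k+1) = x_k − f(x_k)·(x_k − x_(k-1))/(f(x_k) − f(x_(k-1))).
f(x_0) = 71.626592, f(x_1) = 35.094000
x_2 = 3.800000 - (35.094000)·(3.800000 - 4.480000)/(35.094000 - (71.626592)) = 3.146777; f(x_2) = 9.951482
x_3 = 3.146777 - (9.951482)·(3.146777 - 3.800000)/(9.951482 - (35.094000)) = 2.888230; f(x_3) = 2.318464

2.8882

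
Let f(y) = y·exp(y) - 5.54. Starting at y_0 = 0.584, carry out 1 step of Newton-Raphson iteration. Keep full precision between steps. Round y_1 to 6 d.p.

2.165726

f'(y) = (y + 1)·exp(y)
y_0 = 0.584000: f = -4.492773, f' = 2.840424 → y_1 = 0.584000 - (-4.492773)/(2.840424) = 2.165726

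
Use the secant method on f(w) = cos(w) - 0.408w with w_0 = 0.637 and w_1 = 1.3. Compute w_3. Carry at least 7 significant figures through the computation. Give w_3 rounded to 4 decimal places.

1.1031

f(w_0) = 0.543988, f(w_1) = -0.262901
w_2 = 1.300000 - (-0.262901)·(1.300000 - 0.637000)/(-0.262901 - (0.543988)) = 1.083981; f(w_2) = 0.025550
w_3 = 1.083981 - (0.025550)·(1.083981 - 1.300000)/(0.025550 - (-0.262901)) = 1.103115; f(w_3) = 0.000747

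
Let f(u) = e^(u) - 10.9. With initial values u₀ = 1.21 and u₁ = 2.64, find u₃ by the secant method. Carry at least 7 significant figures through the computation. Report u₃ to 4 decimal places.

2.3682

f(u_0) = -7.546515, f(u_1) = 3.113204
u_2 = 2.640000 - (3.113204)·(2.640000 - 1.210000)/(3.113204 - (-7.546515)) = 2.222364; f(u_2) = -1.670876
u_3 = 2.222364 - (-1.670876)·(2.222364 - 2.640000)/(-1.670876 - (3.113204)) = 2.368227; f(u_3) = -0.221561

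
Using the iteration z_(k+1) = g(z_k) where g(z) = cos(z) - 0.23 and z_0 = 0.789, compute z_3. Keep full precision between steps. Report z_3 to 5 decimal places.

z_1 = g(0.789000) = 0.474555
z_2 = g(0.474555) = 0.659496
z_3 = g(0.659496) = 0.560301

0.56030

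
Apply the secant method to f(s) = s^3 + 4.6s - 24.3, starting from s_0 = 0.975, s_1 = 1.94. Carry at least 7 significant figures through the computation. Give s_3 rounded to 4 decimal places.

2.3319

Secant update: s_(k+1) = s_k − f(s_k)·(s_k − s_(k-1))/(f(s_k) − f(s_(k-1))).
f(s_0) = -18.888141, f(s_1) = -8.074616
s_2 = 1.940000 - (-8.074616)·(1.940000 - 0.975000)/(-8.074616 - (-18.888141)) = 2.660580; f(s_2) = 6.772066
s_3 = 2.660580 - (6.772066)·(2.660580 - 1.940000)/(6.772066 - (-8.074616)) = 2.331899; f(s_3) = -0.892970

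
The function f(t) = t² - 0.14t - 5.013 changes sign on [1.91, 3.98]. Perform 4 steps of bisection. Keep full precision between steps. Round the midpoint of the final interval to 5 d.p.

f(1.910000) = -1.632300, f(3.980000) = 10.270200 (opposite signs)
step 1: m = 2.945000, f(m) = 3.247725 > 0 → root in [1.910000, 2.945000]
step 2: m = 2.427500, f(m) = 0.539906 > 0 → root in [1.910000, 2.427500]
step 3: m = 2.168750, f(m) = -0.613148 < 0 → root in [2.168750, 2.427500]
step 4: m = 2.298125, f(m) = -0.053359 < 0 → root in [2.298125, 2.427500]
Midpoint of [2.298125, 2.427500] = 2.362812

2.36281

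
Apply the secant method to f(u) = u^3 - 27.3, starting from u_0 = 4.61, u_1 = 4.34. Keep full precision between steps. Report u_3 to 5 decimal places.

3.14420

f(u_0) = 70.672181, f(u_1) = 54.446504
u_2 = 4.340000 - (54.446504)·(4.340000 - 4.610000)/(54.446504 - (70.672181)) = 3.433994; f(u_2) = 13.194748
u_3 = 3.433994 - (13.194748)·(3.433994 - 4.340000)/(13.194748 - (54.446504)) = 3.144200; f(u_3) = 3.783545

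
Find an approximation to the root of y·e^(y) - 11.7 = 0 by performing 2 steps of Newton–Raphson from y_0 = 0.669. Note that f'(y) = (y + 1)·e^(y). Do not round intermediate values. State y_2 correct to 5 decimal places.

Newton update: y ← y − f(y)/f'(y).
y_0 = 0.669000: f = -10.393922, f' = 3.258362 → y_1 = 0.669000 - (-10.393922)/(3.258362) = 3.858922
y_1 = 3.858922: f = 171.267816, f' = 230.382042 → y_2 = 3.858922 - (171.267816)/(230.382042) = 3.115514

3.11551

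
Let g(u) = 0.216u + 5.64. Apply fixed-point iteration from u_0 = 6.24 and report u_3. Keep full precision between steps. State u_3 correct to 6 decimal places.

u_1 = g(6.240000) = 6.987840
u_2 = g(6.987840) = 7.149373
u_3 = g(7.149373) = 7.184265

7.184265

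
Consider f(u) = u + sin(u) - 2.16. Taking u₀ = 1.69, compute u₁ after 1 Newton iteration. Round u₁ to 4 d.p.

1.0965

Newton update: u ← u − f(u)/f'(u).
f'(u) = 1 + cos(u)
u_0 = 1.690000: f = 0.522904, f' = 0.881078 → u_1 = 1.690000 - (0.522904)/(0.881078) = 1.096519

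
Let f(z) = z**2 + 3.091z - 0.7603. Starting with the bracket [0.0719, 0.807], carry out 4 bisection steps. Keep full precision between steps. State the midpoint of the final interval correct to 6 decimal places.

f(0.071900) = -0.532887, f(0.807000) = 2.385386 (opposite signs)
step 1: m = 0.439450, f(m) = 0.791156 > 0 → root in [0.071900, 0.439450]
step 2: m = 0.255675, f(m) = 0.095361 > 0 → root in [0.071900, 0.255675]
step 3: m = 0.163788, f(m) = -0.227206 < 0 → root in [0.163788, 0.255675]
step 4: m = 0.209731, f(m) = -0.068034 < 0 → root in [0.209731, 0.255675]
Midpoint of [0.209731, 0.255675] = 0.232703

0.232703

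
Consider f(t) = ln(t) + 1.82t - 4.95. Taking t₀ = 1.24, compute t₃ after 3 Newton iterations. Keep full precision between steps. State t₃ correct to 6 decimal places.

2.269478

Newton update: t ← t − f(t)/f'(t).
f'(t) = 1/t + 1.82
t_0 = 1.240000: f = -2.478089, f' = 2.626452 → t_1 = 1.240000 - (-2.478089)/(2.626452) = 2.183512
t_1 = 2.183512: f = -0.195074, f' = 2.277978 → t_2 = 2.183512 - (-0.195074)/(2.277978) = 2.269147
t_2 = 2.269147: f = -0.000750, f' = 2.260694 → t_3 = 2.269147 - (-0.000750)/(2.260694) = 2.269478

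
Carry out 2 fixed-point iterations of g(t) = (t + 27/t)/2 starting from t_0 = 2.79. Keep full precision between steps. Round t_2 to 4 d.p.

t_1 = g(2.790000) = 6.233710
t_2 = g(6.233710) = 5.282499

5.2825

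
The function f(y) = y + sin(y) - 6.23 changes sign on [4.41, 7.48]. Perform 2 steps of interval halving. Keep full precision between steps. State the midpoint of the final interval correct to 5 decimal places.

f(4.410000) = -2.774628, f(7.480000) = 2.180880 (opposite signs)
step 1: m = 5.945000, f(m) = -0.616776 < 0 → root in [5.945000, 7.480000]
step 2: m = 6.712500, f(m) = 0.898748 > 0 → root in [5.945000, 6.712500]
Midpoint of [5.945000, 6.712500] = 6.328750

6.32875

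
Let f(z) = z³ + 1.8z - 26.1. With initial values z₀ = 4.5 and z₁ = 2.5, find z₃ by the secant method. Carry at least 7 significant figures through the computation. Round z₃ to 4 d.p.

2.7753

f(z_0) = 73.125000, f(z_1) = -5.975000
z_2 = 2.500000 - (-5.975000)·(2.500000 - 4.500000)/(-5.975000 - (73.125000)) = 2.651075; f(z_2) = -2.695793
z_3 = 2.651075 - (-2.695793)·(2.651075 - 2.500000)/(-2.695793 - (-5.975000)) = 2.775271; f(z_3) = 0.270983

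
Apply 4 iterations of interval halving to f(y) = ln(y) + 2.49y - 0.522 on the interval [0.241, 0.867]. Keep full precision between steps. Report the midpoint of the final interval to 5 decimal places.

f(0.241000) = -1.344868, f(0.867000) = 1.494114 (opposite signs)
step 1: m = 0.554000, f(m) = 0.266869 > 0 → root in [0.241000, 0.554000]
step 2: m = 0.397500, f(m) = -0.454785 < 0 → root in [0.397500, 0.554000]
step 3: m = 0.475750, f(m) = -0.080245 < 0 → root in [0.475750, 0.554000]
step 4: m = 0.514875, f(m) = 0.096208 > 0 → root in [0.475750, 0.514875]
Midpoint of [0.475750, 0.514875] = 0.495312

0.49531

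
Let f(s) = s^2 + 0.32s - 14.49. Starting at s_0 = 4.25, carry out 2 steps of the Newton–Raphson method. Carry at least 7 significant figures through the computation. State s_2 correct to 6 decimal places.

f'(s) = 2s + 0.32
s_0 = 4.250000: f = 4.932500, f' = 8.820000 → s_1 = 4.250000 - (4.932500)/(8.820000) = 3.690760
s_1 = 3.690760: f = 0.312750, f' = 7.701519 → s_2 = 3.690760 - (0.312750)/(7.701519) = 3.650151

3.650151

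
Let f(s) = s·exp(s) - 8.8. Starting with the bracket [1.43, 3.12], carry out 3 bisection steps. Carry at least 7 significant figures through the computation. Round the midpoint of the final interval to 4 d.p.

f(1.430000) = -2.824460, f(3.120000) = 61.856704 (opposite signs)
step 1: m = 2.275000, f(m) = 13.331016 > 0 → root in [1.430000, 2.275000]
step 2: m = 1.852500, f(m) = 3.011056 > 0 → root in [1.430000, 1.852500]
step 3: m = 1.641250, f(m) = -0.328495 < 0 → root in [1.641250, 1.852500]
Midpoint of [1.641250, 1.852500] = 1.746875

1.7469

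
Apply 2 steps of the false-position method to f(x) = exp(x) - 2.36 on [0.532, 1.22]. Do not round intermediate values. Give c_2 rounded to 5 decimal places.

f(0.532000) = -0.657666, f(1.220000) = 1.027188
step 1: c = 0.800554, f(c) = -0.133226 < 0 → new bracket [0.800554, 1.220000]
step 2: c = 0.848710, f(c) = -0.023369 < 0 → new bracket [0.848710, 1.220000]

0.84871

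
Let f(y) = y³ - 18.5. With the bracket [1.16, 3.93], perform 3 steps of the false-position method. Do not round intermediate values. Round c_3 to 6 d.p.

2.538204

f(1.160000) = -16.939104, f(3.930000) = 42.198457
step 1: c = 1.953427, f(c) = -11.045967 < 0 → new bracket [1.953427, 3.930000]
step 2: c = 2.363482, f(c) = -5.297477 < 0 → new bracket [2.363482, 3.930000]
step 3: c = 2.538204, f(c) = -2.147668 < 0 → new bracket [2.538204, 3.930000]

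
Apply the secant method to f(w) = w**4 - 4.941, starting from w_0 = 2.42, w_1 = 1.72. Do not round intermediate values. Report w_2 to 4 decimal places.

1.6156

Secant update: w_(k+1) = w_k − f(w_k)·(w_k − w_(k-1))/(f(w_k) − f(w_(k-1))).
f(w_0) = 29.356421, f(w_1) = 3.811131
w_2 = 1.720000 - (3.811131)·(1.720000 - 2.420000)/(3.811131 - (29.356421)) = 1.615566; f(w_2) = 1.871383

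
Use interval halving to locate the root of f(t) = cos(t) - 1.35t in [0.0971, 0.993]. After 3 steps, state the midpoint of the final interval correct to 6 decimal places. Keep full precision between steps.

f(0.097100) = 0.864204, f(0.993000) = -0.794371 (opposite signs)
step 1: m = 0.545050, f(m) = 0.119284 > 0 → root in [0.545050, 0.993000]
step 2: m = 0.769025, f(m) = -0.319595 < 0 → root in [0.545050, 0.769025]
step 3: m = 0.657038, f(m) = -0.095196 < 0 → root in [0.545050, 0.657038]
Midpoint of [0.545050, 0.657038] = 0.601044

0.601044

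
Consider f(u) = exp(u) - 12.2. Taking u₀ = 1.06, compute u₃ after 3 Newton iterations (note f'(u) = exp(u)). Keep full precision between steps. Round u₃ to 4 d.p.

2.8401

Newton update: u ← u − f(u)/f'(u).
u_0 = 1.060000: f = -9.313629, f' = 2.886371 → u_1 = 1.060000 - (-9.313629)/(2.886371) = 4.286761
u_1 = 4.286761: f = 60.530504, f' = 72.730504 → u_2 = 4.286761 - (60.530504)/(72.730504) = 3.454503
u_2 = 3.454503: f = 19.442572, f' = 31.642572 → u_3 = 3.454503 - (19.442572)/(31.642572) = 2.840060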